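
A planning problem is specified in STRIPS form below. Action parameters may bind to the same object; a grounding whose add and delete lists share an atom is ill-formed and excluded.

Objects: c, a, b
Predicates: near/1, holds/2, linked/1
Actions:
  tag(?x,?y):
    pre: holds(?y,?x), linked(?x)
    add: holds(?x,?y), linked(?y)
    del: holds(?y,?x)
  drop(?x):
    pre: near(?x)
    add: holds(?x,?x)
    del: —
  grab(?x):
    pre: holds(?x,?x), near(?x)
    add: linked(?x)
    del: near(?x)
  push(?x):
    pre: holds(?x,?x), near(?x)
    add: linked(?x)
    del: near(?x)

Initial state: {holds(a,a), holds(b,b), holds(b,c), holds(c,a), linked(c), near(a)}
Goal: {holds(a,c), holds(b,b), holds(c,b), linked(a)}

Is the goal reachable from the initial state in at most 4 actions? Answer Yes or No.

Yes

1. tag(c,b)  →  {holds(a,a), holds(b,b), holds(c,a), holds(c,b), linked(b), linked(c), near(a)}
2. grab(a)  →  {holds(a,a), holds(b,b), holds(c,a), holds(c,b), linked(a), linked(b), linked(c)}
3. tag(a,c)  →  {holds(a,a), holds(a,c), holds(b,b), holds(c,b), linked(a), linked(b), linked(c)}
optimal plan length = 3; 3 ≤ 4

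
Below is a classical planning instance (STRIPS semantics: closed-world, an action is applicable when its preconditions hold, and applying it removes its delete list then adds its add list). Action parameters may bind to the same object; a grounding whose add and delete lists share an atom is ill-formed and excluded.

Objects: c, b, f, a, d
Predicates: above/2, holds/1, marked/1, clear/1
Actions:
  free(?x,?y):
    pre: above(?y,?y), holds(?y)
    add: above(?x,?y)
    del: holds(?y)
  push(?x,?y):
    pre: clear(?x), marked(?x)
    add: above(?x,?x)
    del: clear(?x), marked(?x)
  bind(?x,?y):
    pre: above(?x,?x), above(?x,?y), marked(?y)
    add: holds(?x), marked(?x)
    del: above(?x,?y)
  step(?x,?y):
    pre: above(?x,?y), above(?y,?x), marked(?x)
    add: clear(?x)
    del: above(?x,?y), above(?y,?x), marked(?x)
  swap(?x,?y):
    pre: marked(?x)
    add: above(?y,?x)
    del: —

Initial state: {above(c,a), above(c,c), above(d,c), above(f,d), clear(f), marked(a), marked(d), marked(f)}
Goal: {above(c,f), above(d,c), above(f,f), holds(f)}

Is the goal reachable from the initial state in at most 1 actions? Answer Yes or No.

No

1. push(f,c)  →  {above(c,a), above(c,c), above(d,c), above(f,d), above(f,f), marked(a), marked(d)}
2. bind(f,d)  →  {above(c,a), above(c,c), above(d,c), above(f,f), holds(f), marked(a), marked(d), marked(f)}
3. swap(f,c)  →  {above(c,a), above(c,c), above(c,f), above(d,c), above(f,f), holds(f), marked(a), marked(d), marked(f)}
optimal plan length = 3; 3 > 1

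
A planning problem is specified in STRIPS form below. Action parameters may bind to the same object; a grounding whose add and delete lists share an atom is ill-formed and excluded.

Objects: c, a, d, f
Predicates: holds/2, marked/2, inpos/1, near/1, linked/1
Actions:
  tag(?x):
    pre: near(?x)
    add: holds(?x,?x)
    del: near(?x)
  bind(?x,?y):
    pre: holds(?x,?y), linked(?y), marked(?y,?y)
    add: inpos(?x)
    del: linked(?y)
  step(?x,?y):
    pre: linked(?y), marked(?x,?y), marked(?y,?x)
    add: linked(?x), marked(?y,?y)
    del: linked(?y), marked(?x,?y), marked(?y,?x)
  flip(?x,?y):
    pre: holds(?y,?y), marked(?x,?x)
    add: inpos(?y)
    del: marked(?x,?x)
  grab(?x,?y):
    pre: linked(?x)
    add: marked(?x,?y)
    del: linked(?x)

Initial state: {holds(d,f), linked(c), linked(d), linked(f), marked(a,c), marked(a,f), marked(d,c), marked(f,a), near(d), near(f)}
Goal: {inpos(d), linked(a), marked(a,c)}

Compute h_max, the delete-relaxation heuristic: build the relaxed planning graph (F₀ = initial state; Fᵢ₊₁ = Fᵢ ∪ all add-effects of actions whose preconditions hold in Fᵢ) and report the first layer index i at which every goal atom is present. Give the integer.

2

F0 = init (10 atoms)
F1 = F0 ∪ {holds(d,d), holds(f,f), linked(a), marked(c,a), marked(c,c), marked(c,d), marked(c,f), marked(d,a), marked(d,d), marked(d,f), marked(f,c), marked(f,d), marked(f,f)}  (23 atoms)
F2 = F1 ∪ {inpos(d), inpos(f), marked(a,a), marked(a,d)}  (27 atoms)
goal ⊆ F2  ⇒  h_max = 2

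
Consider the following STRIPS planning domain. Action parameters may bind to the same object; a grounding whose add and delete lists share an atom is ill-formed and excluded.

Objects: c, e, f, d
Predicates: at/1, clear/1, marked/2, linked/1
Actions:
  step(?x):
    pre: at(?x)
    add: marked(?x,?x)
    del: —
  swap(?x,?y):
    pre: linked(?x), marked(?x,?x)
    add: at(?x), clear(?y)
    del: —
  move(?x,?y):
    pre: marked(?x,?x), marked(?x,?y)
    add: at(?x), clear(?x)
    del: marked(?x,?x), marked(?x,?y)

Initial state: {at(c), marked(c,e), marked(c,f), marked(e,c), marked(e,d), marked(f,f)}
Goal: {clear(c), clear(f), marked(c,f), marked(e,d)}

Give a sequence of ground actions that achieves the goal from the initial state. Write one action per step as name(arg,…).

step(c); move(c,c); move(f,f)

1. step(c)  →  {at(c), marked(c,c), marked(c,e), marked(c,f), marked(e,c), marked(e,d), marked(f,f)}
2. move(c,c)  →  {at(c), clear(c), marked(c,e), marked(c,f), marked(e,c), marked(e,d), marked(f,f)}
3. move(f,f)  →  {at(c), at(f), clear(c), clear(f), marked(c,e), marked(c,f), marked(e,c), marked(e,d)}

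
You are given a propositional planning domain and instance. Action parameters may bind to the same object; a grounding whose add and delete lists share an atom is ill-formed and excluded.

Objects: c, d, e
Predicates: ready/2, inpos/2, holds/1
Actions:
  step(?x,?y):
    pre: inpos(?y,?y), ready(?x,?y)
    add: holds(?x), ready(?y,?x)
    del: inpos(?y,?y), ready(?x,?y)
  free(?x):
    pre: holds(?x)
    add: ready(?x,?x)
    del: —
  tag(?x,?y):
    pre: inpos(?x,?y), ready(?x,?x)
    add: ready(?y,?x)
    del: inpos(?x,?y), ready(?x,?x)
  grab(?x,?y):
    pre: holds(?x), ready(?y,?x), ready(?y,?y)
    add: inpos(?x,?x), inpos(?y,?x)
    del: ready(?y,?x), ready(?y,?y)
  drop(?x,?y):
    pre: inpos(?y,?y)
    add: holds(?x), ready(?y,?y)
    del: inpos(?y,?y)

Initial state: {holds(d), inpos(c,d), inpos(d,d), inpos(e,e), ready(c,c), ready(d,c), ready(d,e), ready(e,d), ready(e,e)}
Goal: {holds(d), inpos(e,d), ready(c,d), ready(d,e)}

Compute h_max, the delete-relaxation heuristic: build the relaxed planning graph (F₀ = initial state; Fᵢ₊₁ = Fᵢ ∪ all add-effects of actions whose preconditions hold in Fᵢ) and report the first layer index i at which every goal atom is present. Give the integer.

3

F0 = init (9 atoms)
F1 = F0 ∪ {holds(c), holds(e), inpos(e,d), ready(d,d)}  (13 atoms)
F2 = F1 ∪ {inpos(c,c), inpos(d,c), inpos(d,e)}  (16 atoms)
F3 = F2 ∪ {ready(c,d)}  (17 atoms)
goal ⊆ F3  ⇒  h_max = 3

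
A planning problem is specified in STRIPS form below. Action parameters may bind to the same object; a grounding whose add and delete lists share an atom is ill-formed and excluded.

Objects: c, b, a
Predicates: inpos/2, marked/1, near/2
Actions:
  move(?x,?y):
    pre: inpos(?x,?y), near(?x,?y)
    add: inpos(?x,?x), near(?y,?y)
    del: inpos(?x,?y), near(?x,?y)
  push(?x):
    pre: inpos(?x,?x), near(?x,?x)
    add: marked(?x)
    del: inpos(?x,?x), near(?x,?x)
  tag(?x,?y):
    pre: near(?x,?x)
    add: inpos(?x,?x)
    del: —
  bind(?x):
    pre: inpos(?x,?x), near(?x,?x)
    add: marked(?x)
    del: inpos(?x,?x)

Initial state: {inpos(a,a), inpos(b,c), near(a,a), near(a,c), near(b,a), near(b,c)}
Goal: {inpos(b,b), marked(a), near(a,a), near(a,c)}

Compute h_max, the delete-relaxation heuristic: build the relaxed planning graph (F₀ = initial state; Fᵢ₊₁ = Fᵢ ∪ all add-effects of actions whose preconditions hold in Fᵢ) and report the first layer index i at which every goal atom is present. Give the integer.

1

F0 = init (6 atoms)
F1 = F0 ∪ {inpos(b,b), marked(a), near(c,c)}  (9 atoms)
goal ⊆ F1  ⇒  h_max = 1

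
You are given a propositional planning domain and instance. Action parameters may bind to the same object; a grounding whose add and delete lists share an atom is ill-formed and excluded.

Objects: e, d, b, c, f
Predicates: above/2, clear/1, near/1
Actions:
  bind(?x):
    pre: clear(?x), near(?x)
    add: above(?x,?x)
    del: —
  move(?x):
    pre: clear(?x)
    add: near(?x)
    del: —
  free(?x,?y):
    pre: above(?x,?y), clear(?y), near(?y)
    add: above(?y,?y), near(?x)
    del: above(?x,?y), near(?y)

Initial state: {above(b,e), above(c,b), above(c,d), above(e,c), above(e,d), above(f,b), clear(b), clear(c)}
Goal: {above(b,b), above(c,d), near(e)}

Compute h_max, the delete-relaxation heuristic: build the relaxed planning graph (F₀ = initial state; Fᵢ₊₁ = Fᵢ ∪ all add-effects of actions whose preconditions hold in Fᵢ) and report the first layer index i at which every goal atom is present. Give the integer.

2

F0 = init (8 atoms)
F1 = F0 ∪ {near(b), near(c)}  (10 atoms)
F2 = F1 ∪ {above(b,b), above(c,c), near(e), near(f)}  (14 atoms)
goal ⊆ F2  ⇒  h_max = 2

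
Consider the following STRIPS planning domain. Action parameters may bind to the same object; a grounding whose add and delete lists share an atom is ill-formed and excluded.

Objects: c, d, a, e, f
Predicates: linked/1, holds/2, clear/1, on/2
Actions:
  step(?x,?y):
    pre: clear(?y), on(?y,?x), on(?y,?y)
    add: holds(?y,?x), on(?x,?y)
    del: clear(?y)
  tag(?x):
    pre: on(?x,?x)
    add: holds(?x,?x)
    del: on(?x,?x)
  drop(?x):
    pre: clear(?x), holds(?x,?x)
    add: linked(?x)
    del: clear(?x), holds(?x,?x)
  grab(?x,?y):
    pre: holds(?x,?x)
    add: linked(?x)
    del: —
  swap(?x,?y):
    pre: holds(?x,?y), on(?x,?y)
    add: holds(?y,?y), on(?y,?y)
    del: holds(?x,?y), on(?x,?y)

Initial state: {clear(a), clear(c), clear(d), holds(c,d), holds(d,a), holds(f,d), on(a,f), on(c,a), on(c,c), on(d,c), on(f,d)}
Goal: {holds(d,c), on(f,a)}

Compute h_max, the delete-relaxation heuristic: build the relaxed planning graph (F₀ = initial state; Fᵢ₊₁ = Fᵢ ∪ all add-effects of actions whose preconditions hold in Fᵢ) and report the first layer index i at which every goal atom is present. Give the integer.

3

F0 = init (11 atoms)
F1 = F0 ∪ {holds(c,a), holds(c,c), holds(d,d), on(a,c), on(d,d)}  (16 atoms)
F2 = F1 ∪ {holds(a,a), holds(d,c), linked(c), linked(d), on(a,a), on(c,d)}  (22 atoms)
F3 = F2 ∪ {holds(a,c), holds(a,f), linked(a), on(f,a)}  (26 atoms)
goal ⊆ F3  ⇒  h_max = 3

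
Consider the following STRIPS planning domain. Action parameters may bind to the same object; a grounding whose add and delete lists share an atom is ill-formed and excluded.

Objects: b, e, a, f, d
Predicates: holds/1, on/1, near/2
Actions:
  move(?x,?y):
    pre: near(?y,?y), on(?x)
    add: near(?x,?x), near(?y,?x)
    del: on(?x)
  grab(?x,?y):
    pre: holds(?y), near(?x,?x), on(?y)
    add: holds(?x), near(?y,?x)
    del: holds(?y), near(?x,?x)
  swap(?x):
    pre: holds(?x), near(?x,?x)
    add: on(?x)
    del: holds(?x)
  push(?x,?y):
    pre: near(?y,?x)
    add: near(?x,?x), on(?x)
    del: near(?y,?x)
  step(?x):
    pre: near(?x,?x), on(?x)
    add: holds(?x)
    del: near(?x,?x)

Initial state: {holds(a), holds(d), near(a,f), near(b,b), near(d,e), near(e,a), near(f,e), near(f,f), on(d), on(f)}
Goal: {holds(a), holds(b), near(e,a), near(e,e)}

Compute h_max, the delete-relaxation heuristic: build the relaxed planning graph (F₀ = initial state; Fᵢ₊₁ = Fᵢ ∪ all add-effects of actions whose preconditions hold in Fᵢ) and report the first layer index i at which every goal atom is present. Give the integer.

1

F0 = init (10 atoms)
F1 = F0 ∪ {holds(b), holds(f), near(a,a), near(b,d), near(b,f), near(d,b), near(d,d), near(d,f), near(e,e), near(f,d), on(a), on(e)}  (22 atoms)
goal ⊆ F1  ⇒  h_max = 1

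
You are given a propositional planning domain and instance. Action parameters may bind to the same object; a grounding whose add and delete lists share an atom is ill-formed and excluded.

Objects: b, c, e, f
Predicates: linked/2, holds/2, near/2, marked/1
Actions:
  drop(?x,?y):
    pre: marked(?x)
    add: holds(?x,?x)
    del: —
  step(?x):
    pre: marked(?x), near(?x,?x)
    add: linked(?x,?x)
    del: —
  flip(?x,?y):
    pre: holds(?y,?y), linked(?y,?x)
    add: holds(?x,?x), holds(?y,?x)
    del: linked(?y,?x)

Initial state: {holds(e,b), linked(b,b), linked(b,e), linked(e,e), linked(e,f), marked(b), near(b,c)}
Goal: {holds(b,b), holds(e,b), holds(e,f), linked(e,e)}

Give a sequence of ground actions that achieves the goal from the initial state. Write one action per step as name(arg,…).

drop(b,b); flip(e,b); flip(f,e)

1. drop(b,b)  →  {holds(b,b), holds(e,b), linked(b,b), linked(b,e), linked(e,e), linked(e,f), marked(b), near(b,c)}
2. flip(e,b)  →  {holds(b,b), holds(b,e), holds(e,b), holds(e,e), linked(b,b), linked(e,e), linked(e,f), marked(b), near(b,c)}
3. flip(f,e)  →  {holds(b,b), holds(b,e), holds(e,b), holds(e,e), holds(e,f), holds(f,f), linked(b,b), linked(e,e), marked(b), near(b,c)}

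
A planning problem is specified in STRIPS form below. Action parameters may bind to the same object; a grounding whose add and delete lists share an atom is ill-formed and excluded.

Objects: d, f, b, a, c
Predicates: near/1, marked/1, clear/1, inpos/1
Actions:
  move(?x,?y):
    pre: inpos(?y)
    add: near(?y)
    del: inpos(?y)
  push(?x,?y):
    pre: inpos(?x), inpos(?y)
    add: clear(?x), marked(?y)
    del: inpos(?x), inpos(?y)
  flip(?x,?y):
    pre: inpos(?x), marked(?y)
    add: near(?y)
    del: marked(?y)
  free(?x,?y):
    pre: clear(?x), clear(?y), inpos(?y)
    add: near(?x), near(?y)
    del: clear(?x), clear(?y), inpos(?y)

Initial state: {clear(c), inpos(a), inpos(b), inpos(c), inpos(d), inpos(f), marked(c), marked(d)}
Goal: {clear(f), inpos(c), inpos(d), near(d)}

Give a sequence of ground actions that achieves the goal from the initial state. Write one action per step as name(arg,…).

push(f,f); flip(d,d)

1. push(f,f)  →  {clear(c), clear(f), inpos(a), inpos(b), inpos(c), inpos(d), marked(c), marked(d), marked(f)}
2. flip(d,d)  →  {clear(c), clear(f), inpos(a), inpos(b), inpos(c), inpos(d), marked(c), marked(f), near(d)}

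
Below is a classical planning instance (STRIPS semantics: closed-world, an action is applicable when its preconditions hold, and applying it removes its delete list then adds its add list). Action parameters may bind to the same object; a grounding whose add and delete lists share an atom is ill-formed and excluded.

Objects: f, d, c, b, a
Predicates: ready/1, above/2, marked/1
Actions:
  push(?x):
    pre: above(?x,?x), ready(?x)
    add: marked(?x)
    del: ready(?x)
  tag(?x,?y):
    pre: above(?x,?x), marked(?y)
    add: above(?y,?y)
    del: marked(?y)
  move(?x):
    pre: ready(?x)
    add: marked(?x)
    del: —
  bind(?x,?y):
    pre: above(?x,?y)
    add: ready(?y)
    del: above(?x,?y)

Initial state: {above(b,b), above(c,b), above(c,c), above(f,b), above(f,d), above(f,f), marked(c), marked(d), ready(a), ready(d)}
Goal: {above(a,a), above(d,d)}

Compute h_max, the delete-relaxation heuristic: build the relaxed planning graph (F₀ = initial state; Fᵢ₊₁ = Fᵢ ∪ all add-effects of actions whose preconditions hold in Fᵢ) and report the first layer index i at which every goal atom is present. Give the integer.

2

F0 = init (10 atoms)
F1 = F0 ∪ {above(d,d), marked(a), ready(b), ready(c), ready(f)}  (15 atoms)
F2 = F1 ∪ {above(a,a), marked(b), marked(f)}  (18 atoms)
goal ⊆ F2  ⇒  h_max = 2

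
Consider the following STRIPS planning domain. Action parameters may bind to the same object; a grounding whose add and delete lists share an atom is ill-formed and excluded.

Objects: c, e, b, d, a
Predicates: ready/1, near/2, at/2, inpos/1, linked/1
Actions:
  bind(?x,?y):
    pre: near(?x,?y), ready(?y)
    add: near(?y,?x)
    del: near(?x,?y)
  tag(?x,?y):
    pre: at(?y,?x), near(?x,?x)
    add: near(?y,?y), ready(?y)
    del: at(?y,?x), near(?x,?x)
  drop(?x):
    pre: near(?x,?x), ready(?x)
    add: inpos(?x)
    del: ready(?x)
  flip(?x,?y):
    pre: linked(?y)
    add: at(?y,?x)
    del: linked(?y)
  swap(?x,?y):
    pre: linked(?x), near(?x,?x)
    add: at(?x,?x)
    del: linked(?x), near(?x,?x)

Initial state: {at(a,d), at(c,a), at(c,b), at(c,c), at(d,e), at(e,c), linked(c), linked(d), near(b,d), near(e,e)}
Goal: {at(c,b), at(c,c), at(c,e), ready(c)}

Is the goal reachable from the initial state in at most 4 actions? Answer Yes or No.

1. tag(e,d)  →  {at(a,d), at(c,a), at(c,b), at(c,c), at(e,c), linked(c), linked(d), near(b,d), near(d,d), ready(d)}
2. tag(d,a)  →  {at(c,a), at(c,b), at(c,c), at(e,c), linked(c), linked(d), near(a,a), near(b,d), ready(a), ready(d)}
3. tag(a,c)  →  {at(c,b), at(c,c), at(e,c), linked(c), linked(d), near(b,d), near(c,c), ready(a), ready(c), ready(d)}
4. flip(e,c)  →  {at(c,b), at(c,c), at(c,e), at(e,c), linked(d), near(b,d), near(c,c), ready(a), ready(c), ready(d)}
optimal plan length = 4; 4 ≤ 4

Yes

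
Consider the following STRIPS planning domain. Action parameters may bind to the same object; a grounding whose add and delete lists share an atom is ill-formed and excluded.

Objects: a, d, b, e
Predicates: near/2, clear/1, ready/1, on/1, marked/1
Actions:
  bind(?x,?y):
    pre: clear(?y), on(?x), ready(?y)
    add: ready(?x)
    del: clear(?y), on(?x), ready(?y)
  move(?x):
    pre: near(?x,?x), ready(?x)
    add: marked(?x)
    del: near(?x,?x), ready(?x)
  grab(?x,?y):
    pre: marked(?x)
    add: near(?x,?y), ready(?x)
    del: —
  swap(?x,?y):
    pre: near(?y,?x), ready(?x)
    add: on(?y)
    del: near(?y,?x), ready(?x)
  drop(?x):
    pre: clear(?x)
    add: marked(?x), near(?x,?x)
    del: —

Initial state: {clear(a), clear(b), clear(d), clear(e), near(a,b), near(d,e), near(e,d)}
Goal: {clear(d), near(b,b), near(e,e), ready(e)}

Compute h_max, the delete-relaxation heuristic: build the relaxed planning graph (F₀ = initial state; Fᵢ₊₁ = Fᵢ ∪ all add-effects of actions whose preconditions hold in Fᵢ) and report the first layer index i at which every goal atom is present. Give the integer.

2

F0 = init (7 atoms)
F1 = F0 ∪ {marked(a), marked(b), marked(d), marked(e), near(a,a), near(b,b), near(d,d), near(e,e)}  (15 atoms)
F2 = F1 ∪ {near(a,d), near(a,e), near(b,a), near(b,d), near(b,e), near(d,a), near(d,b), near(e,a), near(e,b), ready(a), ready(b), ready(d), ready(e)}  (28 atoms)
goal ⊆ F2  ⇒  h_max = 2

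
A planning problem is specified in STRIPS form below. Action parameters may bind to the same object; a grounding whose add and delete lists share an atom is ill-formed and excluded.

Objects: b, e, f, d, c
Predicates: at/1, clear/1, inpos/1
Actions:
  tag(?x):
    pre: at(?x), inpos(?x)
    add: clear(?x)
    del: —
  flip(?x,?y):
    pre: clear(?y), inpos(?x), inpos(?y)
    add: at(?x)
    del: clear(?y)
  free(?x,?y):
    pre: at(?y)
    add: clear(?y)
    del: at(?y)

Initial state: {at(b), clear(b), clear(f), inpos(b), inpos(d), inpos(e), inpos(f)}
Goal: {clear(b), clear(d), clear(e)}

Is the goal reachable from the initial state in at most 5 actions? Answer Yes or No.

1. flip(e,b)  →  {at(b), at(e), clear(f), inpos(b), inpos(d), inpos(e), inpos(f)}
2. tag(b)  →  {at(b), at(e), clear(b), clear(f), inpos(b), inpos(d), inpos(e), inpos(f)}
3. tag(e)  →  {at(b), at(e), clear(b), clear(e), clear(f), inpos(b), inpos(d), inpos(e), inpos(f)}
4. flip(d,f)  →  {at(b), at(d), at(e), clear(b), clear(e), inpos(b), inpos(d), inpos(e), inpos(f)}
5. tag(d)  →  {at(b), at(d), at(e), clear(b), clear(d), clear(e), inpos(b), inpos(d), inpos(e), inpos(f)}
optimal plan length = 5; 5 ≤ 5

Yes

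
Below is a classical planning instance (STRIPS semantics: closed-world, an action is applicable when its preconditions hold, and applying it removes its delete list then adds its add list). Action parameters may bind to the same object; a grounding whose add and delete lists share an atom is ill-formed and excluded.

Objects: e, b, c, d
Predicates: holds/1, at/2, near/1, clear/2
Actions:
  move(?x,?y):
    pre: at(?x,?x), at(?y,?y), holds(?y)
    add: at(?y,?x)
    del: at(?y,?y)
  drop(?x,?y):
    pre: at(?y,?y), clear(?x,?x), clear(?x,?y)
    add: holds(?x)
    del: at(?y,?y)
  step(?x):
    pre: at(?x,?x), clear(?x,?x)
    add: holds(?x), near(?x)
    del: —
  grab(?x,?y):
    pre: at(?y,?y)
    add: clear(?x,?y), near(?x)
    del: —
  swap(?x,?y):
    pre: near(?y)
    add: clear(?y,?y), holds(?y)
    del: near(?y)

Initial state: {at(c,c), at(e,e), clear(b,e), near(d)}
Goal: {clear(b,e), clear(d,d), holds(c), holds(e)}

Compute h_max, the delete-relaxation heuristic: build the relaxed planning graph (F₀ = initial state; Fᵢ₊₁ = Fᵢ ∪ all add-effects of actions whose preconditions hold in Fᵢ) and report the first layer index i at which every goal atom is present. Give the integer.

2

F0 = init (4 atoms)
F1 = F0 ∪ {clear(b,c), clear(c,c), clear(c,e), clear(d,c), clear(d,d), clear(d,e), clear(e,c), clear(e,e), holds(d), near(b), near(c), near(e)}  (16 atoms)
F2 = F1 ∪ {clear(b,b), holds(b), holds(c), holds(e)}  (20 atoms)
goal ⊆ F2  ⇒  h_max = 2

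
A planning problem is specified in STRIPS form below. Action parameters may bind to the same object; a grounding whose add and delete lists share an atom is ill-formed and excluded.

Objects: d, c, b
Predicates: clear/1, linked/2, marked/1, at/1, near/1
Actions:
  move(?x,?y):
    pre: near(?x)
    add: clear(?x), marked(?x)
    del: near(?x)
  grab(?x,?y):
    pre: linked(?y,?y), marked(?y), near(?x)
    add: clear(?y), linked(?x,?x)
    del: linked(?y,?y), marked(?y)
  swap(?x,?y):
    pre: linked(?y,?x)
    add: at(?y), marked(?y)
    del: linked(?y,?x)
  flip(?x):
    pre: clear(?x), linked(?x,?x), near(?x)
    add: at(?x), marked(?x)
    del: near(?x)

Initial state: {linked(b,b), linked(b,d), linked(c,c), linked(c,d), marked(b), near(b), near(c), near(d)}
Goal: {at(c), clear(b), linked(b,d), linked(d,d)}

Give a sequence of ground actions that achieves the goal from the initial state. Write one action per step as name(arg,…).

1. grab(d,b)  →  {clear(b), linked(b,d), linked(c,c), linked(c,d), linked(d,d), near(b), near(c), near(d)}
2. swap(d,c)  →  {at(c), clear(b), linked(b,d), linked(c,c), linked(d,d), marked(c), near(b), near(c), near(d)}

grab(d,b); swap(d,c)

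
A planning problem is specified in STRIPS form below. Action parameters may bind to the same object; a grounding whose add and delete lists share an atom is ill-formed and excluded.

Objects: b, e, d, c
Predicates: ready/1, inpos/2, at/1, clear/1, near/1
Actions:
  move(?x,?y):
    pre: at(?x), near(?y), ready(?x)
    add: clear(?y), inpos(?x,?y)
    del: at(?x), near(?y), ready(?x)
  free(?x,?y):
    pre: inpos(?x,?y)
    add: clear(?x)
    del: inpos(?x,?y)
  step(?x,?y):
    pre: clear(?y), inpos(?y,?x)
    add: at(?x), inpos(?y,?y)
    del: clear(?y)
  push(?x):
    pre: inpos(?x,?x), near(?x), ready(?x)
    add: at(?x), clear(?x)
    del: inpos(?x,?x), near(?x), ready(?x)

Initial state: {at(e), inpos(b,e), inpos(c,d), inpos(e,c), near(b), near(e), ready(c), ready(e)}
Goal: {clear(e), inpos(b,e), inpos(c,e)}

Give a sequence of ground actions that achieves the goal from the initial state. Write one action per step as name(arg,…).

1. move(e,b)  →  {clear(b), inpos(b,e), inpos(c,d), inpos(e,b), inpos(e,c), near(e), ready(c)}
2. free(e,b)  →  {clear(b), clear(e), inpos(b,e), inpos(c,d), inpos(e,c), near(e), ready(c)}
3. step(c,e)  →  {at(c), clear(b), inpos(b,e), inpos(c,d), inpos(e,c), inpos(e,e), near(e), ready(c)}
4. move(c,e)  →  {clear(b), clear(e), inpos(b,e), inpos(c,d), inpos(c,e), inpos(e,c), inpos(e,e)}

move(e,b); free(e,b); step(c,e); move(c,e)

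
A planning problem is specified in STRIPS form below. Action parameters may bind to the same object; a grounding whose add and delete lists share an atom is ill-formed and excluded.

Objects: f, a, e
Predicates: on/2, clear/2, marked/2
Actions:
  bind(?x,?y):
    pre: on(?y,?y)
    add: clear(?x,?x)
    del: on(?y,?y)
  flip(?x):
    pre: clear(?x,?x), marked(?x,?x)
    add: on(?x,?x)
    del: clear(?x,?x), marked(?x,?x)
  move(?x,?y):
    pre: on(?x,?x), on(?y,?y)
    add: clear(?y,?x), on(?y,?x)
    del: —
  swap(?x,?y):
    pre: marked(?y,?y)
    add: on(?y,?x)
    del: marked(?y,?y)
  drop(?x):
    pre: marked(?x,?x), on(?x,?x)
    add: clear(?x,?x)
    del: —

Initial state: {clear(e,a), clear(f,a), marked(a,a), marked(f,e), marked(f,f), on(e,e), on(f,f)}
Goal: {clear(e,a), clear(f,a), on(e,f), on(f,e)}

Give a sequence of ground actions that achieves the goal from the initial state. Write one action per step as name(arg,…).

move(f,e); move(e,f)

1. move(f,e)  →  {clear(e,a), clear(e,f), clear(f,a), marked(a,a), marked(f,e), marked(f,f), on(e,e), on(e,f), on(f,f)}
2. move(e,f)  →  {clear(e,a), clear(e,f), clear(f,a), clear(f,e), marked(a,a), marked(f,e), marked(f,f), on(e,e), on(e,f), on(f,e), on(f,f)}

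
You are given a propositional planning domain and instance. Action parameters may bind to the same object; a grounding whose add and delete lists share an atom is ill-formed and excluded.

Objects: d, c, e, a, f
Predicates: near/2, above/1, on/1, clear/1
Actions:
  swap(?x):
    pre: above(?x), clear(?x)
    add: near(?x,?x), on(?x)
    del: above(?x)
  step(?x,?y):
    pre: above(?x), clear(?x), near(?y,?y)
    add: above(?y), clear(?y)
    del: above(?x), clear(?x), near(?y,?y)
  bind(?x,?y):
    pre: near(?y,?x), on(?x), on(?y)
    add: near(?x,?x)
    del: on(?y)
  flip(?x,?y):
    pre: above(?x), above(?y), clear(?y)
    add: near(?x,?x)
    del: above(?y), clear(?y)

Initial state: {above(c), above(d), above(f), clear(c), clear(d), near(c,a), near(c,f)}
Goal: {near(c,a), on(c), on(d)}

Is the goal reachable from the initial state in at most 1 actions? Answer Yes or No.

1. swap(d)  →  {above(c), above(f), clear(c), clear(d), near(c,a), near(c,f), near(d,d), on(d)}
2. swap(c)  →  {above(f), clear(c), clear(d), near(c,a), near(c,c), near(c,f), near(d,d), on(c), on(d)}
optimal plan length = 2; 2 > 1

No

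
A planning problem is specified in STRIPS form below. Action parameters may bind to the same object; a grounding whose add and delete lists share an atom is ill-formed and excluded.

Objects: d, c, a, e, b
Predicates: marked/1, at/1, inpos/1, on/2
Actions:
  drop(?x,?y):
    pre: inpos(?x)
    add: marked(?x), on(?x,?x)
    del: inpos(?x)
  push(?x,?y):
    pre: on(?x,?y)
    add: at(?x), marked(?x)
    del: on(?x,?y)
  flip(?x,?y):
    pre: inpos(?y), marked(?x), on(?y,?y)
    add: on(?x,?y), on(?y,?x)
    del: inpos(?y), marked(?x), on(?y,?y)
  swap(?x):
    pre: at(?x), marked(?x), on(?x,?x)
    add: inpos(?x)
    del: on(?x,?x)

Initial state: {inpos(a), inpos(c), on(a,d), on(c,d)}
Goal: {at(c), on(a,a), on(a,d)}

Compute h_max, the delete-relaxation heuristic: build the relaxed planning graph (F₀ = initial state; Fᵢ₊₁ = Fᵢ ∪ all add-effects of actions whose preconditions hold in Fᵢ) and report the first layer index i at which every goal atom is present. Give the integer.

F0 = init (4 atoms)
F1 = F0 ∪ {at(a), at(c), marked(a), marked(c), on(a,a), on(c,c)}  (10 atoms)
goal ⊆ F1  ⇒  h_max = 1

1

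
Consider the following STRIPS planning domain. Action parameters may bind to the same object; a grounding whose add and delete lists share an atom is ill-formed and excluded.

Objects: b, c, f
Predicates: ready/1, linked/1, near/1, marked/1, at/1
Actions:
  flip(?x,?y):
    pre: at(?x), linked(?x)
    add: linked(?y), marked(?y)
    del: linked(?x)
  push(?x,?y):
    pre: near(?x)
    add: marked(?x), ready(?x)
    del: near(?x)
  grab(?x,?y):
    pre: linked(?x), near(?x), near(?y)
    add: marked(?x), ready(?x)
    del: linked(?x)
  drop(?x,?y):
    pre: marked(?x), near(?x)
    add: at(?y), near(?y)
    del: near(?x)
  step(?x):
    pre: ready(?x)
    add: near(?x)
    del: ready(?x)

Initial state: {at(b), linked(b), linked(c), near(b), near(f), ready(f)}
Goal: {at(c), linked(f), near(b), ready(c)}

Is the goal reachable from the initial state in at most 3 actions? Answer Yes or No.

Yes

1. flip(b,f)  →  {at(b), linked(c), linked(f), marked(f), near(b), near(f), ready(f)}
2. drop(f,c)  →  {at(b), at(c), linked(c), linked(f), marked(f), near(b), near(c), ready(f)}
3. push(c,b)  →  {at(b), at(c), linked(c), linked(f), marked(c), marked(f), near(b), ready(c), ready(f)}
optimal plan length = 3; 3 ≤ 3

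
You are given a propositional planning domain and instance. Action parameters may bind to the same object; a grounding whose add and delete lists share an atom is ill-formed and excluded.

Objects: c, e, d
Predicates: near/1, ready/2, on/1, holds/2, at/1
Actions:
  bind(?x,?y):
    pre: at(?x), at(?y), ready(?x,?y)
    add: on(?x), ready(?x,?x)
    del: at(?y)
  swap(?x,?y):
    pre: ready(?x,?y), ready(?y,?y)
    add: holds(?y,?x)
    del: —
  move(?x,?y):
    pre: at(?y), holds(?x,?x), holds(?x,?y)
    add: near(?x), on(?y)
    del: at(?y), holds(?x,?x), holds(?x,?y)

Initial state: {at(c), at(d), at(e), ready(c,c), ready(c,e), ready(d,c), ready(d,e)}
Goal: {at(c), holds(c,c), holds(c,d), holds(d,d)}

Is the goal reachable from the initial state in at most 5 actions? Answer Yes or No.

1. bind(d,e)  →  {at(c), at(d), on(d), ready(c,c), ready(c,e), ready(d,c), ready(d,d), ready(d,e)}
2. swap(c,c)  →  {at(c), at(d), holds(c,c), on(d), ready(c,c), ready(c,e), ready(d,c), ready(d,d), ready(d,e)}
3. swap(d,c)  →  {at(c), at(d), holds(c,c), holds(c,d), on(d), ready(c,c), ready(c,e), ready(d,c), ready(d,d), ready(d,e)}
4. swap(d,d)  →  {at(c), at(d), holds(c,c), holds(c,d), holds(d,d), on(d), ready(c,c), ready(c,e), ready(d,c), ready(d,d), ready(d,e)}
optimal plan length = 4; 4 ≤ 5

Yes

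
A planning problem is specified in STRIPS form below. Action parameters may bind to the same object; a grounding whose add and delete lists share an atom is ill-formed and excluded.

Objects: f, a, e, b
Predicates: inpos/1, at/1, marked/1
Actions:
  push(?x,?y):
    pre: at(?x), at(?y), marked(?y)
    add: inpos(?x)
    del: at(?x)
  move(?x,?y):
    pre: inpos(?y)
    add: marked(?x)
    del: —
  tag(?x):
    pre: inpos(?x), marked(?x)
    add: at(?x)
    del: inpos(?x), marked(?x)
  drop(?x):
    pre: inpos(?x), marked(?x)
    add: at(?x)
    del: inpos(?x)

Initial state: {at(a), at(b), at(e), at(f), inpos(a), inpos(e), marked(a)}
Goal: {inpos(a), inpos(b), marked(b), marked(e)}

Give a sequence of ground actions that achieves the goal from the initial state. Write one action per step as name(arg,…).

push(b,a); move(e,a); move(b,a)

1. push(b,a)  →  {at(a), at(e), at(f), inpos(a), inpos(b), inpos(e), marked(a)}
2. move(e,a)  →  {at(a), at(e), at(f), inpos(a), inpos(b), inpos(e), marked(a), marked(e)}
3. move(b,a)  →  {at(a), at(e), at(f), inpos(a), inpos(b), inpos(e), marked(a), marked(b), marked(e)}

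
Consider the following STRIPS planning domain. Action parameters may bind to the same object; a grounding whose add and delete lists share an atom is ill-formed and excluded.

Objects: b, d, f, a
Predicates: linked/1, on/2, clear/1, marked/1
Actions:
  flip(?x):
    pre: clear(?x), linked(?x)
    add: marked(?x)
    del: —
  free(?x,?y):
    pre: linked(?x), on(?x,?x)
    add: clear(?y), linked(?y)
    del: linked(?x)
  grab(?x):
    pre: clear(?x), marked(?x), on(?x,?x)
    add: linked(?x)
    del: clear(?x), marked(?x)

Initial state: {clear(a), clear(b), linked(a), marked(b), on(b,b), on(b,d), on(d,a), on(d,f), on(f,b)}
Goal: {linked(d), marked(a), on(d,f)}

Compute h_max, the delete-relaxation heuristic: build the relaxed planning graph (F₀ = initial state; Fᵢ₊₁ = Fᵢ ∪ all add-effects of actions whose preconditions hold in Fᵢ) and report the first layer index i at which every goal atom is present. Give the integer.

F0 = init (9 atoms)
F1 = F0 ∪ {linked(b), marked(a)}  (11 atoms)
F2 = F1 ∪ {clear(d), clear(f), linked(d), linked(f)}  (15 atoms)
goal ⊆ F2  ⇒  h_max = 2

2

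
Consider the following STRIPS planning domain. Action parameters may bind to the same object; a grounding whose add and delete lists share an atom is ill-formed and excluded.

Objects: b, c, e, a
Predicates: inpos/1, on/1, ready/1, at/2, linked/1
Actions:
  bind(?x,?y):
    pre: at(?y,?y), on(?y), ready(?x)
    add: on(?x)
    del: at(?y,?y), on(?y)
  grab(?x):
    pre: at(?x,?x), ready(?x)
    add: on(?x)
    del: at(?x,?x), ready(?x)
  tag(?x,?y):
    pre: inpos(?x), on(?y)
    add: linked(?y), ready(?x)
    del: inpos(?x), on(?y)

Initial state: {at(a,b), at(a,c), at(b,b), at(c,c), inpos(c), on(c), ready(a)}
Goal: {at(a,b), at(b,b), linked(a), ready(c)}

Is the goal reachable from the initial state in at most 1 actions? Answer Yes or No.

No

1. bind(a,c)  →  {at(a,b), at(a,c), at(b,b), inpos(c), on(a), ready(a)}
2. tag(c,a)  →  {at(a,b), at(a,c), at(b,b), linked(a), ready(a), ready(c)}
optimal plan length = 2; 2 > 1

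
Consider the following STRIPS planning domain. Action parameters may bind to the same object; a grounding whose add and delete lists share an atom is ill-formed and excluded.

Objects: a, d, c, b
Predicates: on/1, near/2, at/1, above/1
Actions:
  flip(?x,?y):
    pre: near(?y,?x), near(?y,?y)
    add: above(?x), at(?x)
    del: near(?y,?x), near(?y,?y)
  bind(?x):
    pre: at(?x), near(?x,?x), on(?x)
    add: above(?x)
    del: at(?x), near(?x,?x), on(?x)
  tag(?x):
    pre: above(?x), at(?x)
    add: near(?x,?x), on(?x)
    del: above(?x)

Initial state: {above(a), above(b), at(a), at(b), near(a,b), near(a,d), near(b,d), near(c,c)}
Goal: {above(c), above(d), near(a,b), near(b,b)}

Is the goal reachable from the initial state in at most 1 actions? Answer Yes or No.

1. flip(c,c)  →  {above(a), above(b), above(c), at(a), at(b), at(c), near(a,b), near(a,d), near(b,d)}
2. tag(a)  →  {above(b), above(c), at(a), at(b), at(c), near(a,a), near(a,b), near(a,d), near(b,d), on(a)}
3. flip(d,a)  →  {above(b), above(c), above(d), at(a), at(b), at(c), at(d), near(a,b), near(b,d), on(a)}
4. tag(b)  →  {above(c), above(d), at(a), at(b), at(c), at(d), near(a,b), near(b,b), near(b,d), on(a), on(b)}
optimal plan length = 4; 4 > 1

No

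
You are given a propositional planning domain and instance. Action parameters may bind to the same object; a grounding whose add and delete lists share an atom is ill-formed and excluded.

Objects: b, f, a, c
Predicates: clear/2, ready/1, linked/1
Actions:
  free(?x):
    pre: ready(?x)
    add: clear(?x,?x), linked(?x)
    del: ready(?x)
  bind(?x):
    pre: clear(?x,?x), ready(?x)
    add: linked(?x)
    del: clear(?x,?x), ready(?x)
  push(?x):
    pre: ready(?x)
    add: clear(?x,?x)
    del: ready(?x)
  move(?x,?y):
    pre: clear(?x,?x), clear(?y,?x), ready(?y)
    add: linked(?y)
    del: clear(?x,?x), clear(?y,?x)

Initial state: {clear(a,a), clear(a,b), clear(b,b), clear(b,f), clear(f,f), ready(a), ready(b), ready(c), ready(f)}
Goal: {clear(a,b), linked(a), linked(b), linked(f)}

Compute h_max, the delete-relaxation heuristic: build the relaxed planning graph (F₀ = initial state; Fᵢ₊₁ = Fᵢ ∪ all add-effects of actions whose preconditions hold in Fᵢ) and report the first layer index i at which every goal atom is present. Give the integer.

F0 = init (9 atoms)
F1 = F0 ∪ {clear(c,c), linked(a), linked(b), linked(c), linked(f)}  (14 atoms)
goal ⊆ F1  ⇒  h_max = 1

1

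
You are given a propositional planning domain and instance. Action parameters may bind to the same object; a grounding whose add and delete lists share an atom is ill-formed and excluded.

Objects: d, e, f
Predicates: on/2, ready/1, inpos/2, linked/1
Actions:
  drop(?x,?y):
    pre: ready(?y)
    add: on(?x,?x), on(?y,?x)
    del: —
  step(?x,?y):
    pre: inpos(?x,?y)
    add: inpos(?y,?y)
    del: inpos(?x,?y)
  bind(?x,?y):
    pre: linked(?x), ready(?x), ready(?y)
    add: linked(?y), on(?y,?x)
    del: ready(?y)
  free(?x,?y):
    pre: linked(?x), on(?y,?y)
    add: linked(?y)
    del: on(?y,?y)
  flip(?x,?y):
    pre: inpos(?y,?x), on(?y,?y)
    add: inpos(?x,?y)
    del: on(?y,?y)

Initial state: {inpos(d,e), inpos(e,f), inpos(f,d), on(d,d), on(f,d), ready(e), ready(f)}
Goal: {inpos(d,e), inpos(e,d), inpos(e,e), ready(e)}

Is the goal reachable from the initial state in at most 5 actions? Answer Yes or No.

1. drop(e,e)  →  {inpos(d,e), inpos(e,f), inpos(f,d), on(d,d), on(e,e), on(f,d), ready(e), ready(f)}
2. flip(e,d)  →  {inpos(d,e), inpos(e,d), inpos(e,f), inpos(f,d), on(e,e), on(f,d), ready(e), ready(f)}
3. step(d,e)  →  {inpos(e,d), inpos(e,e), inpos(e,f), inpos(f,d), on(e,e), on(f,d), ready(e), ready(f)}
4. flip(d,e)  →  {inpos(d,e), inpos(e,d), inpos(e,e), inpos(e,f), inpos(f,d), on(f,d), ready(e), ready(f)}
optimal plan length = 4; 4 ≤ 5

Yes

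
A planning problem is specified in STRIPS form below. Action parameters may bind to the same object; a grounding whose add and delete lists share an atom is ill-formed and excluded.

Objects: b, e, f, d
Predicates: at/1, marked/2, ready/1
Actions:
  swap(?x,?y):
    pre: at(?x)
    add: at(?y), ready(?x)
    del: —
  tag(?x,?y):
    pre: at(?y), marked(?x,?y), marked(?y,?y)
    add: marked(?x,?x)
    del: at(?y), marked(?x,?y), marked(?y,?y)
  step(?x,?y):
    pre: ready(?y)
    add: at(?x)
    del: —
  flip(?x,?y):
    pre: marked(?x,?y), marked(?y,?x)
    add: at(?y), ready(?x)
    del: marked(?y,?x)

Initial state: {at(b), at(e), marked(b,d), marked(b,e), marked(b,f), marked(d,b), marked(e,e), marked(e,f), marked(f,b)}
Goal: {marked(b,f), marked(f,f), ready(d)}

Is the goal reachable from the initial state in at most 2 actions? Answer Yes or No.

No

1. tag(b,e)  →  {at(b), marked(b,b), marked(b,d), marked(b,f), marked(d,b), marked(e,f), marked(f,b)}
2. tag(f,b)  →  {marked(b,d), marked(b,f), marked(d,b), marked(e,f), marked(f,f)}
3. flip(d,b)  →  {at(b), marked(b,f), marked(d,b), marked(e,f), marked(f,f), ready(d)}
optimal plan length = 3; 3 > 2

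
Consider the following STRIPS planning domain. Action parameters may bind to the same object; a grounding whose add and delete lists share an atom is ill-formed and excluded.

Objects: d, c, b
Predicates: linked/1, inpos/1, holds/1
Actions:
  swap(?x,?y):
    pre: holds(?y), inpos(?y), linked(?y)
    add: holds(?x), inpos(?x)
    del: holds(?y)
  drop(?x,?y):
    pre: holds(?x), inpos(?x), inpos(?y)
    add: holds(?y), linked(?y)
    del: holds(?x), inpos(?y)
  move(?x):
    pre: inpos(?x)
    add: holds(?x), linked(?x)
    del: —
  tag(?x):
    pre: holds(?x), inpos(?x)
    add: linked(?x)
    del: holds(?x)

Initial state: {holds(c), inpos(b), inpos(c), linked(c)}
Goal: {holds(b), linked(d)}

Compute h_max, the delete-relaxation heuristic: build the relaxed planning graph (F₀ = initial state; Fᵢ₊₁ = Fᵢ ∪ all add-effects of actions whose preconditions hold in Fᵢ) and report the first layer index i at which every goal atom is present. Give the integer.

2

F0 = init (4 atoms)
F1 = F0 ∪ {holds(b), holds(d), inpos(d), linked(b)}  (8 atoms)
F2 = F1 ∪ {linked(d)}  (9 atoms)
goal ⊆ F2  ⇒  h_max = 2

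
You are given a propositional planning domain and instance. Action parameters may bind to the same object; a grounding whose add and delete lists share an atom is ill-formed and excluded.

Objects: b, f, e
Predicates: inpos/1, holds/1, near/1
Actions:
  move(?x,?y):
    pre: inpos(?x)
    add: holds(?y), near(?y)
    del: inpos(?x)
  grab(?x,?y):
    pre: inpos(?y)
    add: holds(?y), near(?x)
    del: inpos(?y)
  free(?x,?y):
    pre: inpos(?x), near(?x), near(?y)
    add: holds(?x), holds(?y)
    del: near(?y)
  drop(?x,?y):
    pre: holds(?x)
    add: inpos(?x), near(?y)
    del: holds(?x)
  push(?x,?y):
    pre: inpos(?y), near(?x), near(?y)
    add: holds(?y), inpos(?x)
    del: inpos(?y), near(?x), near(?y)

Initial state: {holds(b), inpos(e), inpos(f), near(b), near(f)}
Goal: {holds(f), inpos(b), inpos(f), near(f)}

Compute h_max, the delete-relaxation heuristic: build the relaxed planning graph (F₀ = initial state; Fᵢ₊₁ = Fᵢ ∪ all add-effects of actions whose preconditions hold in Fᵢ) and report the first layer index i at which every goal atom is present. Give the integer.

1

F0 = init (5 atoms)
F1 = F0 ∪ {holds(e), holds(f), inpos(b), near(e)}  (9 atoms)
goal ⊆ F1  ⇒  h_max = 1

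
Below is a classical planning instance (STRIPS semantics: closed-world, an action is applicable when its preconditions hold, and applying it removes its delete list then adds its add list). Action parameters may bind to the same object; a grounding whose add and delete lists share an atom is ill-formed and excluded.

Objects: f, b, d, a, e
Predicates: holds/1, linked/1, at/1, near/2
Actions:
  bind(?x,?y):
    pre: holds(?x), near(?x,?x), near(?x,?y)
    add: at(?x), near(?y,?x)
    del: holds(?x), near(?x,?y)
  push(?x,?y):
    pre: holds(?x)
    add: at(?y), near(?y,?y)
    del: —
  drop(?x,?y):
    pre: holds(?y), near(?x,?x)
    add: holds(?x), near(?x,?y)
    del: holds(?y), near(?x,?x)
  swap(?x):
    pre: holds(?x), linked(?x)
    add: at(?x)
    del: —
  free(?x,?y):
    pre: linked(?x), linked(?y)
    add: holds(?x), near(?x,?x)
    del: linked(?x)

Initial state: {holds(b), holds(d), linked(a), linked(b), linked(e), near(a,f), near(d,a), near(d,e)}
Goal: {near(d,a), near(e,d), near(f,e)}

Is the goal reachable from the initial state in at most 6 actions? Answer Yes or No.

Yes

1. push(b,f)  →  {at(f), holds(b), holds(d), linked(a), linked(b), linked(e), near(a,f), near(d,a), near(d,e), near(f,f)}
2. push(b,e)  →  {at(e), at(f), holds(b), holds(d), linked(a), linked(b), linked(e), near(a,f), near(d,a), near(d,e), near(e,e), near(f,f)}
3. drop(e,d)  →  {at(e), at(f), holds(b), holds(e), linked(a), linked(b), linked(e), near(a,f), near(d,a), near(d,e), near(e,d), near(f,f)}
4. drop(f,e)  →  {at(e), at(f), holds(b), holds(f), linked(a), linked(b), linked(e), near(a,f), near(d,a), near(d,e), near(e,d), near(f,e)}
optimal plan length = 4; 4 ≤ 6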